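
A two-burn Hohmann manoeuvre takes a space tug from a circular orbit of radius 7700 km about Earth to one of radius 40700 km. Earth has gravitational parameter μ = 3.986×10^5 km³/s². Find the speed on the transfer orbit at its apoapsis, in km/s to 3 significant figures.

v = 1.77 km/s

The Hohmann ellipse has a_t = (r₁ + r₂)/2 = 24200 km.
At apoapsis, r = 40700 km.
Applying v² = μ(2/r − 1/a_t): v = 1.765 km/s.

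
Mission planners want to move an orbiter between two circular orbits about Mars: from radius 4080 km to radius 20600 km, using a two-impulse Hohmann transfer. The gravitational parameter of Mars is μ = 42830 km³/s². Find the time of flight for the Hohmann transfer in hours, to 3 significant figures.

Transfer-ellipse semi-major axis a_t = (r₁ + r₂)/2 = (4080 + 20600)/2 = 12340 km.
Half the transfer-orbit period gives t = π√(a_t³/μ) = 20810 s.
Converting: 20810 s ÷ 3600 s/hour = 5.78 hours.

t = 5.78 hours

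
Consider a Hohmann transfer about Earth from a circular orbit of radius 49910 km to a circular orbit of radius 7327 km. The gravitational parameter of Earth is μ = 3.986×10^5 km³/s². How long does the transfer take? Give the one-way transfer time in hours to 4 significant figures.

t = 6.692 hours

Transfer-ellipse semi-major axis a_t = (r₁ + r₂)/2 = (49910 + 7327)/2 = 28618.5 km.
Transfer time t = π√(a_t³/μ) = π√((28618.5)³ / 3.986×10^5) = 24090 s.
Converting: 24090 s ÷ 3600 s/hour = 6.692 hours.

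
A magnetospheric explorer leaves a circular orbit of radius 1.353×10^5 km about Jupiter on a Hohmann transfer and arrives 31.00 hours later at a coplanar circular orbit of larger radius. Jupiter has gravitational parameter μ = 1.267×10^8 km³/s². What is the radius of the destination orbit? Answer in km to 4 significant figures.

Transfer time t = 31.00 hours = 1.116×10^5 s, and t = π√(a_t³/μ).
So a_t = (μ t²/π²)^(1/3) = (1.267×10^8 × (1.116×10^5)² / π²)^(1/3) = 5.4275×10^5 km.
Since a_t = (r₁ + r₂)/2, r₂ = 2a_t − r₁ = 2×5.4275×10^5 − 1.353×10^5 = 9.502×10^5 km.

r₂ = 9.502×10^5 km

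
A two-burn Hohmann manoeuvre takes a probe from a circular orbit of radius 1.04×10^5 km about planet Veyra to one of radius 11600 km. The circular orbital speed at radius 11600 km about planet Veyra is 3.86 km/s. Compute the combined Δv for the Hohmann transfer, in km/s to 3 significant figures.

From the circular-orbit relation v² = μ/r at r = 11600 km: μ = v²r = (3.86)² × 11600 = 1.72835×10^5 km³/s².
Transfer-ellipse semi-major axis a_t = (r₁ + r₂)/2 = (1.040×10^5 + 11600)/2 = 57800 km.
At r₁ the circular-orbit speed is v₁ = √(μ/r₁) = 1.28914 km/s.
Transfer-orbit speed at r₁ (vis-viva equation): v_a = √[μ(2/r₁ − 1/a_t)] = 0.577517 km/s.
First burn Δv₁ = |v_a − v₁| = 0.71162 km/s.
At r₂, v₂ = √(μ/r₂) = 3.8600 km/s.
Transfer-orbit speed at r₂: v_p = √[μ(2/r₂ − 1/a_t)] = 5.1777 km/s.
Second burn Δv₂ = |v₂ − v_p| = 1.3177 km/s.
Total Δv = Δv₁ + Δv₂ = 2.029 km/s.

Δv = 2.03 km/s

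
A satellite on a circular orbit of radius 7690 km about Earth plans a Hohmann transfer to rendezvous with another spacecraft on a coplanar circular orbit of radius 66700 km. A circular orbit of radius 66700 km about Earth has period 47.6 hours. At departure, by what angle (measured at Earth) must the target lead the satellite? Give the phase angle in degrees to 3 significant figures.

From Kepler's third law T² = 4π²r³/μ at r = 66700 km, T = 47.6 hours = 47.6 × 3600 s = 1.7136×10^5 s: μ = 4π²r³/T² = 3.98950×10^5 km³/s².
Transfer-ellipse semi-major axis a_t = (r₁ + r₂)/2 = (7690 + 66700)/2 = 37195 km.
The half-period of the transfer ellipse is t = π√(a_t³/μ) = 35679 s.
The target's mean motion on its circular orbit is ω₂ = √(μ/r₂³) = 3.6667×10^-5 rad/s.
Angle swept by the target during transfer: ω₂·t = 1.30824 rad = 74.96°.
The satellite traverses 180° on the transfer ellipse, so the target must lead by 180° − 74.96° = 105°.

φ = 105°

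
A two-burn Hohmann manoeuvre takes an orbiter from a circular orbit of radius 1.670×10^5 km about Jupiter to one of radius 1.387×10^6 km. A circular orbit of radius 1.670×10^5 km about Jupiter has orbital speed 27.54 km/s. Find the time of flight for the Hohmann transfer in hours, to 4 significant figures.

t = 53.11 hours

From the circular-orbit relation v² = μ/r at r = 1.670×10^5 km: μ = v²r = (27.54)² × 1.670×10^5 = 1.26661×10^8 km³/s².
Semi-major axis of the transfer orbit: a_t = (1.670×10^5 + 1.387×10^6)/2 = 7.770×10^5 km.
By Kepler's third law the transfer-orbit period is T = 2π√(a_t³/μ), so t = T/2 = 1.912×10^5 s.
Converting: 1.912×10^5 s ÷ 3600 s/hour = 53.11 hours.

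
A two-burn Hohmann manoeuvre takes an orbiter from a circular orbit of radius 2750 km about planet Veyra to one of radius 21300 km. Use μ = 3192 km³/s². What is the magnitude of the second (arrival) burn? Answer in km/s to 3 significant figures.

Δv₂ = 0.202 km/s

The Hohmann ellipse has a_t = (r₁ + r₂)/2 = 12025 km.
Circular speed at r = 21300 km: v_c = √(μ/r) = 0.3871 km/s.
Vis-viva on the transfer ellipse at r = 21300 km gives v_t = √[μ(2/r − 1/a_t)] = 0.1851 km/s.
Δv₂ = |v_t − v_c| = |0.1851 − 0.3871| = 0.2020 km/s.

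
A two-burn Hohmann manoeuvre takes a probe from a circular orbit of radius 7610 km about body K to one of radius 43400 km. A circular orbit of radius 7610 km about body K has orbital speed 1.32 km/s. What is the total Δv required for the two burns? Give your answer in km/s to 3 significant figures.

Δv = 0.653 km/s

From the circular-orbit relation v² = μ/r at r = 7610 km: μ = v²r = (1.32)² × 7610 = 13259.7 km³/s².
The Hohmann ellipse has a_t = (r₁ + r₂)/2 = 25505 km.
Circular speed at r₁: v₁ = √(μ/r₁) = √(13259.7/7610) = 1.3200 km/s.
Transfer-orbit speed at r₁ (vis-viva): v_p = √[μ(2/r₁ − 1/a_t)] = 1.7219 km/s.
First burn Δv₁ = |v_p − v₁| = 0.4019 km/s.
Circular speed at r₂: v₂ = √(μ/r₂) = 0.5527 km/s.
Transfer-orbit speed at r₂: v_a = √[μ(2/r₂ − 1/a_t)] = 0.3019 km/s.
Second burn Δv₂ = |v₂ − v_a| = 0.2508 km/s.
Total Δv = Δv₁ + Δv₂ = 0.6527 km/s.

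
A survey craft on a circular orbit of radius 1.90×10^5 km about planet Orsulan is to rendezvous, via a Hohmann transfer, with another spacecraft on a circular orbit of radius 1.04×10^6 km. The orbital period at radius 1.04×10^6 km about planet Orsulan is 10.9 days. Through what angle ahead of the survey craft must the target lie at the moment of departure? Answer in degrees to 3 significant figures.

From Kepler's third law T² = 4π²r³/μ at r = 1.04×10^6 km, T = 10.9 days = 10.9 × 86400 s = 9.4176×10^5 s: μ = 4π²r³/T² = 5.00702×10^7 km³/s².
The Hohmann ellipse has a_t = (r₁ + r₂)/2 = 6.150×10^5 km.
Transfer time t = π√(a_t³/μ) = 2.1413×10^5 s.
Target angular speed ω₂ = √(μ/r₂³) = 6.6717×10^-6 rad/s.
Angle swept by the target during transfer: ω₂·t = 1.4286 rad = 81.853°.
Arrival is 180° from departure on the ellipse, so φ = 180° − 81.853° = 98.1°.

φ = 98.1°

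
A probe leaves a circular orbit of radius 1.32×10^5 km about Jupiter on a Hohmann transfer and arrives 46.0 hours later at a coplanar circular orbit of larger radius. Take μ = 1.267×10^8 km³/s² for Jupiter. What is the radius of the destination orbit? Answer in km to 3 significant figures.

Transfer time t = 46.0 hours = 1.656×10^5 s, and t = π√(a_t³/μ).
So a_t = (μ t²/π²)^(1/3) = (1.267×10^8 × (1.656×10^5)² / π²)^(1/3) = 7.0610×10^5 km.
Since a_t = (r₁ + r₂)/2, r₂ = 2a_t − r₁ = 2×7.0610×10^5 − 1.320×10^5 = 1.2802×10^6 km.

r₂ = 1.28×10^6 km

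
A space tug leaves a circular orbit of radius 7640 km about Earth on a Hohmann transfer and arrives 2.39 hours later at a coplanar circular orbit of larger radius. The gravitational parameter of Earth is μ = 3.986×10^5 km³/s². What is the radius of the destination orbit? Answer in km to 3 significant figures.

r₂ = 21200 km

Transfer time t = 2.39 hours = 8604 s, and t = π√(a_t³/μ).
So a_t = (μ t²/π²)^(1/3) = (3.986×10^5 × (8604)² / π²)^(1/3) = 14406 km.
Since a_t = (r₁ + r₂)/2, r₂ = 2a_t − r₁ = 2×14406 − 7640 = 21172 km.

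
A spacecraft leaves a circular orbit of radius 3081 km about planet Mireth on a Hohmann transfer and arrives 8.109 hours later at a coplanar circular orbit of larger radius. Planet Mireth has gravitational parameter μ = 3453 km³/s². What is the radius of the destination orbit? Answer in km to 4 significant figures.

r₂ = 10280 km

Transfer time t = 8.109 hours = 29192.4 s, and t = π√(a_t³/μ).
So a_t = (μ t²/π²)^(1/3) = (3453 × (29192.4)² / π²)^(1/3) = 6680.5 km.
Since a_t = (r₁ + r₂)/2, r₂ = 2a_t − r₁ = 2×6680.5 − 3081 = 10280 km.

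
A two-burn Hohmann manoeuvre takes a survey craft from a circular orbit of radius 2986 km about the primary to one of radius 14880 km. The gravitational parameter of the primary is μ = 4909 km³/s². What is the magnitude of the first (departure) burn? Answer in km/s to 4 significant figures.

Δv₁ = 0.3726 km/s

Semi-major axis of the transfer orbit: a_t = (2986 + 14880)/2 = 8933 km.
Circular speed at r = 2986 km: v_c = √(μ/r) = 1.2822 km/s.
Vis-viva on the transfer ellipse at r = 2986 km gives v_t = √[μ(2/r − 1/a_t)] = 1.6548 km/s.
Δv₁ = |v_t − v_c| = |1.6548 − 1.2822| = 0.3726 km/s.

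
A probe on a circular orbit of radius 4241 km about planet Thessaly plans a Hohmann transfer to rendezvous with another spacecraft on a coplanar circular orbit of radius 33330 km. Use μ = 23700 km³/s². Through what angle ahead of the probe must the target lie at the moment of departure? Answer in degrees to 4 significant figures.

φ = 103.8°

Semi-major axis of the transfer orbit: a_t = (4241 + 33330)/2 = 18785.5 km.
Transfer time t = π√(a_t³/μ) = 52540 s.
The target's mean motion on its circular orbit is ω₂ = √(μ/r₂³) = 2.530×10^-5 rad/s.
Angle swept by the target during transfer: ω₂·t = 1.3293 rad = 76.16°.
Arrival is 180° from departure on the ellipse, so φ = 180° − 76.16° = 103.8°.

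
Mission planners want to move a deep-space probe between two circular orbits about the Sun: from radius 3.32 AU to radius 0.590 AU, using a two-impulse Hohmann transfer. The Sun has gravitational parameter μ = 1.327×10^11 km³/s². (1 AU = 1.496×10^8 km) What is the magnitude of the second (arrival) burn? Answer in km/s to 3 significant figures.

Δv₂ = 11.8 km/s

In km: r₁ = 3.32 × 1.496×10^8 = 4.96672×10^8 km; r₂ = 0.590 × 1.496×10^8 = 8.8264×10^7 km.
The Hohmann ellipse has a_t = (r₁ + r₂)/2 = 2.92468×10^8 km.
Circular speed at r = 8.8264×10^7 km: v_c = √(μ/r) = 38.7743 km/s.
Vis-viva on the transfer ellipse at r = 8.8264×10^7 km gives v_t = √[μ(2/r − 1/a_t)] = 50.5288 km/s.
Δv₂ = |v_t − v_c| = |50.5288 − 38.7743| = 11.75 km/s.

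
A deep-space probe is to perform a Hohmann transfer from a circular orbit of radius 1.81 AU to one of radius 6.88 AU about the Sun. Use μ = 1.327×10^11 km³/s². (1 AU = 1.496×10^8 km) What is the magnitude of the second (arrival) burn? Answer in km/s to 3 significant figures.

In km: r₁ = 1.81 × 1.496×10^8 = 2.70776×10^8 km; r₂ = 6.88 × 1.496×10^8 = 1.029248×10^9 km.
Transfer-ellipse semi-major axis a_t = (r₁ + r₂)/2 = (2.70776×10^8 + 1.029248×10^9)/2 = 6.50012×10^8 km.
On the circular orbit at r = 1.029248×10^9 km, v_c = √(μ/r) = 11.355 km/s.
Vis-viva on the transfer ellipse at r = 1.029248×10^9 km gives v_t = √[μ(2/r − 1/a_t)] = 7.3286 km/s.
Δv₂ = |v_t − v_c| = |7.3286 − 11.355| = 4.026 km/s.

Δv₂ = 4.03 km/s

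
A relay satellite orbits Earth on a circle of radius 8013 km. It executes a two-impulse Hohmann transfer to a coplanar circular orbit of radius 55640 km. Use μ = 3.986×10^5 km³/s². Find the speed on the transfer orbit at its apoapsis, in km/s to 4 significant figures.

v = 1.343 km/s

The Hohmann ellipse has a_t = (r₁ + r₂)/2 = 31826.5 km.
At apoapsis, r = 55640 km.
Applying v² = μ(2/r − 1/a_t): v = 1.343 km/s.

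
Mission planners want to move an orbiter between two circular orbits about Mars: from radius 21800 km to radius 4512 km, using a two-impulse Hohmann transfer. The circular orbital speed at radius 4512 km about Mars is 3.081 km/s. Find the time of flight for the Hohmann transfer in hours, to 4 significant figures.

From the circular-orbit relation v² = μ/r at r = 4512 km: μ = v²r = (3.081)² × 4512 = 42830.4 km³/s².
Semi-major axis of the transfer orbit: a_t = (21800 + 4512)/2 = 13156 km.
By Kepler's third law the transfer-orbit period is T = 2π√(a_t³/μ), so t = T/2 = 22907 s.
Converting: 22907 s ÷ 3600 s/hour = 6.363 hours.

t = 6.363 hours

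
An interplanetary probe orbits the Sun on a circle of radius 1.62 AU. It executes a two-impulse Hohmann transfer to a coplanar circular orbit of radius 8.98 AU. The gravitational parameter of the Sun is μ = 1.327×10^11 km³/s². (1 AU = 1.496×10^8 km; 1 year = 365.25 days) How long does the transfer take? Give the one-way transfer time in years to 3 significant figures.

In km: r₁ = 1.62 × 1.496×10^8 = 2.42352×10^8 km; r₂ = 8.98 × 1.496×10^8 = 1.343408×10^9 km.
Transfer-ellipse semi-major axis a_t = (r₁ + r₂)/2 = (2.42352×10^8 + 1.343408×10^9)/2 = 7.9288×10^8 km.
By Kepler's third law the transfer-orbit period is T = 2π√(a_t³/μ), so t = T/2 = 1.925×10^8 s.
Converting: 1.925×10^8 s ÷ 3.15576×10^7 s/year (365.25 × 86400) = 6.10 years.

t = 6.10 years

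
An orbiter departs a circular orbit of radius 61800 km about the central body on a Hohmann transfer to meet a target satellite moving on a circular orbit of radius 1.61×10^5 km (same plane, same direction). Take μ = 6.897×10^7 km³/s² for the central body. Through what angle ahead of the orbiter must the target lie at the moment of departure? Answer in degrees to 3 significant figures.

The Hohmann ellipse has a_t = (r₁ + r₂)/2 = 1.114×10^5 km.
Transfer time t = π√(a_t³/μ) = 14065 s.
The target's mean motion on its circular orbit is ω₂ = √(μ/r₂³) = 1.2856×10^-4 rad/s.
Angle swept by the target during transfer: ω₂·t = 1.808 rad = 103.6°.
Arrival is 180° from departure on the ellipse, so φ = 180° − 103.6° = 76.4°.

φ = 76.4°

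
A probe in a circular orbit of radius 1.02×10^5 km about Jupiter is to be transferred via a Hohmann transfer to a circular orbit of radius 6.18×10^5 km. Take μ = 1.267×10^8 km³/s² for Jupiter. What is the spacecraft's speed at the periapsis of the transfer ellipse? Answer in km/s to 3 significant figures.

Semi-major axis of the transfer orbit: a_t = (1.020×10^5 + 6.180×10^5)/2 = 3.600×10^5 km.
The periapsis of the transfer ellipse is at r = 1.020×10^5 km.
Applying v² = μ(2/r − 1/a_t): v = 46.18 km/s.

v = 46.2 km/s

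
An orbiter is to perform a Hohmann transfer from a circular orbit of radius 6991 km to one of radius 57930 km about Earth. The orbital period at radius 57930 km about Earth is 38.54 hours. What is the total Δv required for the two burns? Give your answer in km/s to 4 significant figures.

From Kepler's third law T² = 4π²r³/μ at r = 57930 km, T = 38.54 hours = 38.54 × 3600 s = 1.38744×10^5 s: μ = 4π²r³/T² = 3.98696×10^5 km³/s².
Semi-major axis of the transfer orbit: a_t = (6991 + 57930)/2 = 32460.5 km.
At r₁ the circular-orbit speed is v₁ = √(μ/r₁) = 7.55181 km/s.
On the transfer ellipse at r₁, v² = μ(2/r − 1/a) gives v_p = √[μ(2/r₁ − 1/a_t)] = 10.0885 km/s.
First burn Δv₁ = |v_p − v₁| = 2.537 km/s.
At r₂, v₂ = √(μ/r₂) = 2.623 km/s.
Transfer-orbit speed at r₂: v_a = √[μ(2/r₂ − 1/a_t)] = 1.217 km/s.
Second burn Δv₂ = |v₂ − v_a| = 1.406 km/s.
Δv = Δv₁ + Δv₂ = 2.537 + 1.406 = 3.943 km/s.

Δv = 3.943 km/s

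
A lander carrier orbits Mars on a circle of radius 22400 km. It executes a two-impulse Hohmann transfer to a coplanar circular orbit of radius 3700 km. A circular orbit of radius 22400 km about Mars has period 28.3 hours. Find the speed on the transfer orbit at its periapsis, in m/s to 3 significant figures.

From Kepler's third law T² = 4π²r³/μ at r = 22400 km, T = 28.3 hours = 28.3 × 3600 s = 1.0188×10^5 s: μ = 4π²r³/T² = 42749.0 km³/s².
Transfer-ellipse semi-major axis a_t = (r₁ + r₂)/2 = (22400 + 3700)/2 = 13050 km.
The periapsis of the transfer ellipse is at r = 3700 km.
From the vis-viva equation, v = √[μ(2/r − 1/a_t)] = 4.453 km/s.

v = 4450 m/s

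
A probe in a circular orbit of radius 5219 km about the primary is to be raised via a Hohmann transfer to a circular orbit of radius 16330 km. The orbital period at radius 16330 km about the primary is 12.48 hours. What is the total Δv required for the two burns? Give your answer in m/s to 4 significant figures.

Δv = 1628 m/s

From Kepler's third law T² = 4π²r³/μ at r = 16330 km, T = 12.48 hours = 12.48 × 3600 s = 44928 s: μ = 4π²r³/T² = 85169.5 km³/s².
Transfer-ellipse semi-major axis a_t = (r₁ + r₂)/2 = (5219 + 16330)/2 = 10774.5 km.
At r₁ the circular-orbit speed is v₁ = √(μ/r₁) = 4.0397 km/s.
On the transfer ellipse at r₁, vis-viva equation gives v_p = √[μ(2/r₁ − 1/a_t)] = 4.9733 km/s.
First burn Δv₁ = |v_p − v₁| = 0.9336 km/s.
Circular speed at r₂: v₂ = √(μ/r₂) = 2.28375 km/s.
Transfer-orbit speed at r₂: v_a = √[μ(2/r₂ − 1/a_t)] = 1.58944 km/s.
Second burn Δv₂ = |v₂ − v_a| = 0.6943 km/s.
Total Δv = Δv₁ + Δv₂ = 1.628 km/s.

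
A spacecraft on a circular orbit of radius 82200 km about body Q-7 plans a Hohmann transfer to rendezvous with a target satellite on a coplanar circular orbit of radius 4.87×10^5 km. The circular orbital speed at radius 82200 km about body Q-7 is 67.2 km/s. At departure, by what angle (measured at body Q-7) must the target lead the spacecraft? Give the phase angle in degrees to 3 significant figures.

φ = 99.6°

From the circular-orbit relation v² = μ/r at r = 82200 km: μ = v²r = (67.2)² × 82200 = 3.71202×10^8 km³/s².
Semi-major axis of the transfer orbit: a_t = (82200 + 4.870×10^5)/2 = 2.846×10^5 km.
Transfer time t = π√(a_t³/μ) = 24757 s.
The target's mean motion on its circular orbit is ω₂ = √(μ/r₂³) = 5.6691×10^-5 rad/s.
Angle swept by the target during transfer: ω₂·t = 1.4035 rad = 80.41°.
Arrival is 180° from departure on the ellipse, so φ = 180° − 80.41° = 99.6°.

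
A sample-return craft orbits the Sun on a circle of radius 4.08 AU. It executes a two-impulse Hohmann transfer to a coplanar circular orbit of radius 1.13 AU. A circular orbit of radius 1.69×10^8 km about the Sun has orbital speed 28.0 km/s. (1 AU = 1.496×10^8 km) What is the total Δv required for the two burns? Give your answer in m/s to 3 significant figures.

Δv = 12100 m/s

From the circular-orbit relation v² = μ/r at r = 1.69×10^8 km: μ = v²r = (28.0)² × 1.69×10^8 = 1.32496×10^11 km³/s².
In km: r₁ = 4.08 × 1.496×10^8 = 6.10368×10^8 km; r₂ = 1.13 × 1.496×10^8 = 1.69048×10^8 km.
Semi-major axis of the transfer orbit: a_t = (6.10368×10^8 + 1.69048×10^8)/2 = 3.89708×10^8 km.
Circular speed at r₁: v₁ = √(μ/r₁) = √(1.32496×10^11/6.10368×10^8) = 14.7335 km/s.
On the transfer ellipse at r₁, vis-viva gives v_a = √[μ(2/r₁ − 1/a_t)] = 9.70378 km/s.
First burn Δv₁ = |v_a − v₁| = 5.030 km/s.
Circular speed at r₂: v₂ = √(μ/r₂) = 27.996 km/s.
Transfer-orbit speed at r₂: v_p = √[μ(2/r₂ − 1/a_t)] = 35.037 km/s.
Second burn Δv₂ = |v₂ − v_p| = 7.041 km/s.
Δv = Δv₁ + Δv₂ = 5.030 + 7.041 = 12.07 km/s.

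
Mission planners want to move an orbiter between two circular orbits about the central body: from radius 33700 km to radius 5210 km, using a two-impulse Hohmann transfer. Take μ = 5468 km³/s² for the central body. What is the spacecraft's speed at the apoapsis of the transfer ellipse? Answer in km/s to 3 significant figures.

Semi-major axis of the transfer orbit: a_t = (33700 + 5210)/2 = 19455 km.
The apoapsis of the transfer ellipse is at r = 33700 km.
From the vis-viva equation, v = √[μ(2/r − 1/a_t)] = 0.2085 km/s.

v = 0.208 km/s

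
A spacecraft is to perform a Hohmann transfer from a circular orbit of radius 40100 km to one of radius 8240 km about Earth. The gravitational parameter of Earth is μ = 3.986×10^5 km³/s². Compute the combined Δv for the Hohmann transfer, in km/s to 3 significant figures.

Δv = 3.32 km/s

The Hohmann ellipse has a_t = (r₁ + r₂)/2 = 24170 km.
At r₁ the circular-orbit speed is v₁ = √(μ/r₁) = 3.153 km/s.
Transfer-orbit speed at r₁ (vis-viva): v_a = √[μ(2/r₁ − 1/a_t)] = 1.841 km/s.
First burn Δv₁ = |v_a − v₁| = 1.312 km/s.
At r₂, v₂ = √(μ/r₂) = 6.95513 km/s.
Transfer-orbit speed at r₂: v_p = √[μ(2/r₂ − 1/a_t)] = 8.95857 km/s.
Second burn Δv₂ = |v₂ − v_p| = 2.003 km/s.
Δv = Δv₁ + Δv₂ = 1.312 + 2.003 = 3.315 km/s.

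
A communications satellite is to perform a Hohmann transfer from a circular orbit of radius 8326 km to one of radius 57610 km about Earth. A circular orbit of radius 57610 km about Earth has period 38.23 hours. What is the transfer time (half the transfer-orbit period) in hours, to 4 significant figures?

From Kepler's third law T² = 4π²r³/μ at r = 57610 km, T = 38.23 hours = 38.23 × 3600 s = 1.37628×10^5 s: μ = 4π²r³/T² = 3.98510×10^5 km³/s².
The Hohmann ellipse has a_t = (r₁ + r₂)/2 = 32968 km.
Half the transfer-orbit period gives t = π√(a_t³/μ) = 29790 s.
Converting: 29790 s ÷ 3600 s/hour = 8.275 hours.

t = 8.275 hours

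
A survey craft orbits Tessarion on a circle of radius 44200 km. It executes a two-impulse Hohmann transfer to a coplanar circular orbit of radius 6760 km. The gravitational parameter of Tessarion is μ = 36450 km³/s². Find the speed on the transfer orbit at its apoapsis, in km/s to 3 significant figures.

v = 0.468 km/s

Semi-major axis of the transfer orbit: a_t = (44200 + 6760)/2 = 25480 km.
At apoapsis, r = 44200 km.
From the vis-viva equation, v = √[μ(2/r − 1/a_t)] = 0.4677 km/s.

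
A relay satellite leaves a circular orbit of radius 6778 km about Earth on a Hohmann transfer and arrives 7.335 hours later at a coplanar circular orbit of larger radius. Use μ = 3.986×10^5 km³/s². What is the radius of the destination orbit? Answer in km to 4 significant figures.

Transfer time t = 7.335 hours = 26406 s, and t = π√(a_t³/μ).
So a_t = (μ t²/π²)^(1/3) = (3.986×10^5 × (26406)² / π²)^(1/3) = 30424 km.
Since a_t = (r₁ + r₂)/2, r₂ = 2a_t − r₁ = 2×30424 − 6778 = 54070 km.

r₂ = 54070 km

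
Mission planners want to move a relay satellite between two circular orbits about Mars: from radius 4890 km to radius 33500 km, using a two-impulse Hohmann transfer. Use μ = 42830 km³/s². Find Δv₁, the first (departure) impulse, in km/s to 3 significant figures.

The Hohmann ellipse has a_t = (r₁ + r₂)/2 = 19195 km.
Circular speed at r = 4890 km: v_c = √(μ/r) = 2.9595 km/s.
Transfer-orbit speed at the same r (vis-viva, a = a_t): v_t = √[μ(2/r − 1/a_t)] = 3.9097 km/s.
Δv₁ = |v_t − v_c| = |3.9097 − 2.9595| = 0.9502 km/s.

Δv₁ = 0.950 km/s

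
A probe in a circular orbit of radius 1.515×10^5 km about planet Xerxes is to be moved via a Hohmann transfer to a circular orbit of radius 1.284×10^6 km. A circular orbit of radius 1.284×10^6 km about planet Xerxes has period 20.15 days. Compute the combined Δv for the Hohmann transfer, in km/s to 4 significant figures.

Δv = 7.058 km/s

From Kepler's third law T² = 4π²r³/μ at r = 1.284×10^6 km, T = 20.15 days = 20.15 × 86400 s = 1.74096×10^6 s: μ = 4π²r³/T² = 2.75726×10^7 km³/s².
Semi-major axis of the transfer orbit: a_t = (1.515×10^5 + 1.284×10^6)/2 = 7.1775×10^5 km.
Circular speed at r₁: v₁ = √(μ/r₁) = √(2.75726×10^7/1.515×10^5) = 13.491 km/s.
On the transfer ellipse at r₁, vis-viva equation gives v_p = √[μ(2/r₁ − 1/a_t)] = 18.044 km/s.
First burn Δv₁ = |v_p − v₁| = 4.553 km/s.
Circular speed at r₂: v₂ = √(μ/r₂) = 4.634 km/s.
Transfer-orbit speed at r₂: v_a = √[μ(2/r₂ − 1/a_t)] = 2.129 km/s.
Second burn Δv₂ = |v₂ − v_a| = 2.505 km/s.
Δv = Δv₁ + Δv₂ = 4.553 + 2.505 = 7.058 km/s.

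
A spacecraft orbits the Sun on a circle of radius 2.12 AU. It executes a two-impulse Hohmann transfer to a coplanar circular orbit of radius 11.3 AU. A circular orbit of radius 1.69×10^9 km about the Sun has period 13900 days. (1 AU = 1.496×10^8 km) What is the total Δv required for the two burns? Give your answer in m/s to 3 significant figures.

From Kepler's third law T² = 4π²r³/μ at r = 1.69×10^9 km, T = 13900 days = 13900 × 86400 s = 1.20096×10^9 s: μ = 4π²r³/T² = 1.32118×10^11 km³/s².
In km: r₁ = 2.12 × 1.496×10^8 = 3.17152×10^8 km; r₂ = 11.3 × 1.496×10^8 = 1.69048×10^9 km.
Semi-major axis of the transfer orbit: a_t = (3.17152×10^8 + 1.69048×10^9)/2 = 1.003816×10^9 km.
At r₁ the circular-orbit speed is v₁ = √(μ/r₁) = 20.41022 km/s.
On the transfer ellipse at r₁, vis-viva equation gives v_p = √[μ(2/r₁ − 1/a_t)] = 26.48656 km/s.
First burn Δv₁ = |v_p − v₁| = 6.0763 km/s.
At r₂, v₂ = √(μ/r₂) = 8.8405 km/s.
Transfer-orbit speed at r₂: v_a = √[μ(2/r₂ − 1/a_t)] = 4.9692 km/s.
Second burn Δv₂ = |v₂ − v_a| = 3.8713 km/s.
Δv = Δv₁ + Δv₂ = 6.0763 + 3.8713 = 9.948 km/s.

Δv = 9950 m/s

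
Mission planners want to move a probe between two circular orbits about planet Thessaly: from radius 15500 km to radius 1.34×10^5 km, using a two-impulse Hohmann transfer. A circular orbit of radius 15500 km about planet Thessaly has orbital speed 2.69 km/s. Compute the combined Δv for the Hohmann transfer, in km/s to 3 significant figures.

From the circular-orbit relation v² = μ/r at r = 15500 km: μ = v²r = (2.69)² × 15500 = 1.12160×10^5 km³/s².
The Hohmann ellipse has a_t = (r₁ + r₂)/2 = 74750 km.
Circular speed at r₁: v₁ = √(μ/r₁) = √(1.12160×10^5/15500) = 2.6900 km/s.
On the transfer ellipse at r₁, v² = μ(2/r − 1/a) gives v_p = √[μ(2/r₁ − 1/a_t)] = 3.6016 km/s.
First burn Δv₁ = |v_p − v₁| = 0.9116 km/s.
Circular speed at r₂: v₂ = √(μ/r₂) = 0.9149 km/s.
Transfer-orbit speed at r₂: v_a = √[μ(2/r₂ − 1/a_t)] = 0.4166 km/s.
Second burn Δv₂ = |v₂ − v_a| = 0.4983 km/s.
Δv = Δv₁ + Δv₂ = 0.9116 + 0.4983 = 1.410 km/s.

Δv = 1.41 km/s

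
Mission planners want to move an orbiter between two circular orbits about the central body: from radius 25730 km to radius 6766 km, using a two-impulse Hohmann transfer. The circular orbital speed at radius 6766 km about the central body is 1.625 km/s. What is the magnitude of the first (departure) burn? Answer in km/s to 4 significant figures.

From the circular-orbit relation v² = μ/r at r = 6766 km: μ = v²r = (1.625)² × 6766 = 17866.5 km³/s².
Transfer-ellipse semi-major axis a_t = (r₁ + r₂)/2 = (25730 + 6766)/2 = 16248 km.
Circular speed at r = 25730 km: v_c = √(μ/r) = 0.8333 km/s.
Vis-viva on the transfer ellipse at r = 25730 km gives v_t = √[μ(2/r − 1/a_t)] = 0.5377 km/s.
Δv₁ = |v_t − v_c| = |0.5377 − 0.8333| = 0.2956 km/s.

Δv₁ = 0.2956 km/s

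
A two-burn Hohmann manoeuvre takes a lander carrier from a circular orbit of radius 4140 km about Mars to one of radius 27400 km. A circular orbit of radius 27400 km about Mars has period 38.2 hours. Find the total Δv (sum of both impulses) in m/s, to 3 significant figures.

From Kepler's third law T² = 4π²r³/μ at r = 27400 km, T = 38.2 hours = 38.2 × 3600 s = 1.3752×10^5 s: μ = 4π²r³/T² = 42941.7 km³/s².
Semi-major axis of the transfer orbit: a_t = (4140 + 27400)/2 = 15770 km.
At r₁ the circular-orbit speed is v₁ = √(μ/r₁) = 3.2206 km/s.
Transfer-orbit speed at r₁ (v² = μ(2/r − 1/a)): v_p = √[μ(2/r₁ − 1/a_t)] = 4.2452 km/s.
First burn Δv₁ = |v_p − v₁| = 1.0246 km/s.
At r₂, v₂ = √(μ/r₂) = 1.25189 km/s.
Transfer-orbit speed at r₂: v_a = √[μ(2/r₂ − 1/a_t)] = 0.641429 km/s.
Second burn Δv₂ = |v₂ − v_a| = 0.61046 km/s.
Total Δv = Δv₁ + Δv₂ = 1.635 km/s.

Δv = 1640 m/s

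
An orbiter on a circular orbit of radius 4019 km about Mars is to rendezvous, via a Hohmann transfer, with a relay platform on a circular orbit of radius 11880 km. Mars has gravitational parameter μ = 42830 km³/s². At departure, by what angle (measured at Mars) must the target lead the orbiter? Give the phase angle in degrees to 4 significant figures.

Semi-major axis of the transfer orbit: a_t = (4019 + 11880)/2 = 7949.5 km.
Transfer time t = π√(a_t³/μ) = 10759 s.
Target angular speed ω₂ = √(μ/r₂³) = 1.5983×10^-4 rad/s.
Angle swept by the target during transfer: ω₂·t = 1.7196 rad = 98.53°.
Arrival is 180° from departure on the ellipse, so φ = 180° − 98.53° = 81.47°.

φ = 81.47°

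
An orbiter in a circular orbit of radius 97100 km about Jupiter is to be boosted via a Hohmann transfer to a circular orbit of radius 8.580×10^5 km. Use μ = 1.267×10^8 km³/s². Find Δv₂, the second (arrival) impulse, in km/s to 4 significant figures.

Transfer-ellipse semi-major axis a_t = (r₁ + r₂)/2 = (97100 + 8.580×10^5)/2 = 4.7755×10^5 km.
Circular speed at r = 8.580×10^5 km: v_c = √(μ/r) = 12.1519 km/s.
Transfer-orbit speed at the same r (vis-viva, a = a_t): v_t = √[μ(2/r − 1/a_t)] = 5.47955 km/s.
Δv₂ = |v_t − v_c| = |5.47955 − 12.1519| = 6.672 km/s.

Δv₂ = 6.672 km/s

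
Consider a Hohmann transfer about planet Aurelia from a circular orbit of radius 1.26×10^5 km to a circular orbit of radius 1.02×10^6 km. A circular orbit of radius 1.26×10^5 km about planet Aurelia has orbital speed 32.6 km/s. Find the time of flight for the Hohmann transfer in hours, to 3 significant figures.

From the circular-orbit relation v² = μ/r at r = 1.26×10^5 km: μ = v²r = (32.6)² × 1.26×10^5 = 1.33908×10^8 km³/s².
Semi-major axis of the transfer orbit: a_t = (1.260×10^5 + 1.020×10^6)/2 = 5.730×10^5 km.
Half the transfer-orbit period gives t = π√(a_t³/μ) = 1.178×10^5 s.
Converting: 1.178×10^5 s ÷ 3600 s/hour = 32.7 hours.

t = 32.7 hours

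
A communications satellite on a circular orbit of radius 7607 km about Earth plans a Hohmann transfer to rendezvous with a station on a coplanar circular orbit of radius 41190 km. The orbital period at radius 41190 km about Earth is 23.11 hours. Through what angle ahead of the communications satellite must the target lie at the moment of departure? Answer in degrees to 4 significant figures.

φ = 97.94°

From Kepler's third law T² = 4π²r³/μ at r = 41190 km, T = 23.11 hours = 23.11 × 3600 s = 83196 s: μ = 4π²r³/T² = 3.98594×10^5 km³/s².
Semi-major axis of the transfer orbit: a_t = (7607 + 41190)/2 = 24398.5 km.
The half-period of the transfer ellipse is t = π√(a_t³/μ) = 18964 s.
Target angular speed ω₂ = √(μ/r₂³) = 7.5523×10^-5 rad/s.
Angle swept by the target during transfer: ω₂·t = 1.4322 rad = 82.06°.
The communications satellite traverses 180° on the transfer ellipse, so the target must lead by 180° − 82.06° = 97.94°.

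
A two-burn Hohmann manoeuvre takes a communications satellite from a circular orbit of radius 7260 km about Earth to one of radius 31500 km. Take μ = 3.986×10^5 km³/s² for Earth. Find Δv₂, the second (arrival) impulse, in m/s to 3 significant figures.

Semi-major axis of the transfer orbit: a_t = (7260 + 31500)/2 = 19380 km.
Circular speed at r = 31500 km: v_c = √(μ/r) = 3.557 km/s.
Transfer-orbit speed at the same r (vis-viva, a = a_t): v_t = √[μ(2/r − 1/a_t)] = 2.177 km/s.
Δv₂ = |v_t − v_c| = |2.177 − 3.557| = 1.380 km/s.

Δv₂ = 1380 m/s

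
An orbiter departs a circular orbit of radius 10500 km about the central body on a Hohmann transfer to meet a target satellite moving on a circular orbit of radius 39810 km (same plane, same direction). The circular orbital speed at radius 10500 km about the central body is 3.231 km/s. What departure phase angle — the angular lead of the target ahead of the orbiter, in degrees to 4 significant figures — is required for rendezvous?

φ = 89.59°

From the circular-orbit relation v² = μ/r at r = 10500 km: μ = v²r = (3.231)² × 10500 = 1.09613×10^5 km³/s².
Semi-major axis of the transfer orbit: a_t = (10500 + 39810)/2 = 25155 km.
Transfer time t = π√(a_t³/μ) = 37860 s.
The target's mean motion on its circular orbit is ω₂ = √(μ/r₂³) = 4.168×10^-5 rad/s.
Angle swept by the target during transfer: ω₂·t = 1.578 rad = 90.41°.
Arrival is 180° from departure on the ellipse, so φ = 180° − 90.41° = 89.59°.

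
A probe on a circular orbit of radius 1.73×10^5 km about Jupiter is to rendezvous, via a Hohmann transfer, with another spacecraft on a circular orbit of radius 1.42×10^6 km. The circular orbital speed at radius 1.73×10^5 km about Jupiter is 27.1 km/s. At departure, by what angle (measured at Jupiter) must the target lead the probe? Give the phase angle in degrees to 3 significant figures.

From the circular-orbit relation v² = μ/r at r = 1.73×10^5 km: μ = v²r = (27.1)² × 1.73×10^5 = 1.27053×10^8 km³/s².
Semi-major axis of the transfer orbit: a_t = (1.730×10^5 + 1.420×10^6)/2 = 7.965×10^5 km.
Transfer time t = π√(a_t³/μ) = 1.98124×10^5 s.
Target angular speed ω₂ = √(μ/r₂³) = 6.66131×10^-6 rad/s.
Angle swept by the target during transfer: ω₂·t = 1.3198 rad = 75.62°.
The probe traverses 180° on the transfer ellipse, so the target must lead by 180° − 75.62° = 104°.

φ = 104°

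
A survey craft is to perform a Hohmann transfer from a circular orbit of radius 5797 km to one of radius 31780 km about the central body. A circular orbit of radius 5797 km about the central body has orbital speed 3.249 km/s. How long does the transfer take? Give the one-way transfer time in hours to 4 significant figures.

t = 9.085 hours

From the circular-orbit relation v² = μ/r at r = 5797 km: μ = v²r = (3.249)² × 5797 = 61193.1 km³/s².
The Hohmann ellipse has a_t = (r₁ + r₂)/2 = 18788.5 km.
Transfer time t = π√(a_t³/μ) = π√((18788.5)³ / 61193.1) = 32707 s.
Converting: 32707 s ÷ 3600 s/hour = 9.085 hours.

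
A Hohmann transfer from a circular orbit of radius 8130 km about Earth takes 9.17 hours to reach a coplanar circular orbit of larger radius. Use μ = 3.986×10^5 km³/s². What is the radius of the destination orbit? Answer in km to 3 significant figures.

Transfer time t = 9.17 hours = 33012 s, and t = π√(a_t³/μ).
So a_t = (μ t²/π²)^(1/3) = (3.986×10^5 × (33012)² / π²)^(1/3) = 35307 km.
Since a_t = (r₁ + r₂)/2, r₂ = 2a_t − r₁ = 2×35307 − 8130 = 62484 km.

r₂ = 62500 km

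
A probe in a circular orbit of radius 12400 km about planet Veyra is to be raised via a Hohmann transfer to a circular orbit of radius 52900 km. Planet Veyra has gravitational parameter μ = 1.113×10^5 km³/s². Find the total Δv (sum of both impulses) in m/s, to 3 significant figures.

Transfer-ellipse semi-major axis a_t = (r₁ + r₂)/2 = (12400 + 52900)/2 = 32650 km.
At r₁ the circular-orbit speed is v₁ = √(μ/r₁) = 2.9960 km/s.
On the transfer ellipse at r₁, vis-viva equation gives v_p = √[μ(2/r₁ − 1/a_t)] = 3.8135 km/s.
First burn Δv₁ = |v_p − v₁| = 0.8175 km/s.
Circular speed at r₂: v₂ = √(μ/r₂) = 1.4505 km/s.
Transfer-orbit speed at r₂: v_a = √[μ(2/r₂ − 1/a_t)] = 0.89390 km/s.
Second burn Δv₂ = |v₂ − v_a| = 0.5566 km/s.
Δv = Δv₁ + Δv₂ = 0.8175 + 0.5566 = 1.374 km/s.

Δv = 1370 m/s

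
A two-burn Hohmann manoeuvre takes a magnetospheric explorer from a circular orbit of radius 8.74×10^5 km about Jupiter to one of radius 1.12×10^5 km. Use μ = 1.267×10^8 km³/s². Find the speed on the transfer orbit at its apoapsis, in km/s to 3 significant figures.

v = 5.74 km/s

Transfer-ellipse semi-major axis a_t = (r₁ + r₂)/2 = (8.740×10^5 + 1.120×10^5)/2 = 4.930×10^5 km.
At apoapsis, r = 8.740×10^5 km.
Applying v² = μ(2/r − 1/a_t): v = 5.739 km/s.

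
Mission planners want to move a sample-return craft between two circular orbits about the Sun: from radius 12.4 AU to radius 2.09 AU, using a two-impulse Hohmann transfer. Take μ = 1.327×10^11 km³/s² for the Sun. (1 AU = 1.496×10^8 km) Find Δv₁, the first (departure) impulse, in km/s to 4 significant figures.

In km: r₁ = 12.4 × 1.496×10^8 = 1.85504×10^9 km; r₂ = 2.09 × 1.496×10^8 = 3.12664×10^8 km.
Semi-major axis of the transfer orbit: a_t = (1.85504×10^9 + 3.12664×10^8)/2 = 1.083852×10^9 km.
Circular speed at r = 1.85504×10^9 km: v_c = √(μ/r) = 8.458 km/s.
Transfer-orbit speed at the same r (vis-viva, a = a_t): v_t = √[μ(2/r − 1/a_t)] = 4.543 km/s.
Δv₁ = |v_t − v_c| = |4.543 − 8.458| = 3.915 km/s.

Δv₁ = 3.915 km/s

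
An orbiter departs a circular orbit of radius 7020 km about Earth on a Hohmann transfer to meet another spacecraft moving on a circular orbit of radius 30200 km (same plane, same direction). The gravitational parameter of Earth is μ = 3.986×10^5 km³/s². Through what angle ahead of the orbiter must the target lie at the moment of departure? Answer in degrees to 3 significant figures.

Semi-major axis of the transfer orbit: a_t = (7020 + 30200)/2 = 18610 km.
Transfer time t = π√(a_t³/μ) = 12633 s.
The target's mean motion on its circular orbit is ω₂ = √(μ/r₂³) = 1.2030×10^-4 rad/s.
Angle swept by the target during transfer: ω₂·t = 1.5197 rad = 87.07°.
Arrival is 180° from departure on the ellipse, so φ = 180° − 87.07° = 92.9°.

φ = 92.9°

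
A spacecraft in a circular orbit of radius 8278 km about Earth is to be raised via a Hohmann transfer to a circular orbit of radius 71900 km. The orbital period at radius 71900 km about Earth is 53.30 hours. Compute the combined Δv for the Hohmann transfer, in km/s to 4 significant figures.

Δv = 3.638 km/s

From Kepler's third law T² = 4π²r³/μ at r = 71900 km, T = 53.30 hours = 53.30 × 3600 s = 1.9188×10^5 s: μ = 4π²r³/T² = 3.98554×10^5 km³/s².
Semi-major axis of the transfer orbit: a_t = (8278 + 71900)/2 = 40089 km.
At r₁ the circular-orbit speed is v₁ = √(μ/r₁) = 6.9387 km/s.
On the transfer ellipse at r₁, vis-viva gives v_p = √[μ(2/r₁ − 1/a_t)] = 9.2925 km/s.
First burn Δv₁ = |v_p − v₁| = 2.3538 km/s.
At r₂, v₂ = √(μ/r₂) = 2.3544 km/s.
Transfer-orbit speed at r₂: v_a = √[μ(2/r₂ − 1/a_t)] = 1.0699 km/s.
Second burn Δv₂ = |v₂ − v_a| = 1.2845 km/s.
Total Δv = Δv₁ + Δv₂ = 3.638 km/s.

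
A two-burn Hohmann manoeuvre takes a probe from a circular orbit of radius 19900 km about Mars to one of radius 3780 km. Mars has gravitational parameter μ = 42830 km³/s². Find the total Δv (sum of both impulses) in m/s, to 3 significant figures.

Δv = 1640 m/s

Semi-major axis of the transfer orbit: a_t = (19900 + 3780)/2 = 11840 km.
Circular speed at r₁: v₁ = √(μ/r₁) = √(42830/19900) = 1.467 km/s.
Transfer-orbit speed at r₁ (vis-viva): v_a = √[μ(2/r₁ − 1/a_t)] = 0.8289 km/s.
First burn Δv₁ = |v_a − v₁| = 0.6381 km/s.
At r₂, v₂ = √(μ/r₂) = 3.3661 km/s.
Transfer-orbit speed at r₂: v_p = √[μ(2/r₂ − 1/a_t)] = 4.3639 km/s.
Second burn Δv₂ = |v₂ − v_p| = 0.9978 km/s.
Δv = Δv₁ + Δv₂ = 0.6381 + 0.9978 = 1.636 km/s.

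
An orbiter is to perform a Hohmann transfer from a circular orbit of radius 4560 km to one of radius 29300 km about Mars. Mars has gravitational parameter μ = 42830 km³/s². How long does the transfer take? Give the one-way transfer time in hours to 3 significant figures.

t = 9.29 hours

Transfer-ellipse semi-major axis a_t = (r₁ + r₂)/2 = (4560 + 29300)/2 = 16930 km.
Half the transfer-orbit period gives t = π√(a_t³/μ) = 33440 s.
Converting: 33440 s ÷ 3600 s/hour = 9.29 hours.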